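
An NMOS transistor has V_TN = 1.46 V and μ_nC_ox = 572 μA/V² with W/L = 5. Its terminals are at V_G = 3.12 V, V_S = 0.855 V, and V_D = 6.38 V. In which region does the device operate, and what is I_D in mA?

V_GS = V_G − V_S = 3.12 − 0.855 = 2.27 V; V_DS = V_D − V_S = 6.38 − 0.855 = 5.53 V.
k_n = μ_nC_ox · (W/L) = 2.86 mA/V².
V_ov = V_GS − V_TN = 2.27 − 1.46 = 0.805 V.
Since V_DS = 5.53 V ≥ V_ov = 0.805 V, the device is in saturation.
I_D = ½ k_n V_ov² = 0.5 × 2.86 × 0.805² = 0.927 mA.

Saturation; I_D = 0.927 mA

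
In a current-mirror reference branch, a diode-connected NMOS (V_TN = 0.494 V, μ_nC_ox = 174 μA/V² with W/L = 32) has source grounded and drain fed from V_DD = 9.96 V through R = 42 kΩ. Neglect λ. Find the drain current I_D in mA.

With gate tied to drain, V_GS = V_DS ≥ V_GS − V_TN, so the device is in saturation.
k_n = μ_nC_ox · (W/L) = 5.568 mA/V².
KCL at the drain: ½ k_n (V_GS − V_TN)² = (V_DD − V_GS)/R.
Let x = V_GS − 0.494. Then 117 x² + x − 9.466 = 0, giving x = 0.28 V (positive root), so V_GS = 0.774 V.
I_D = (V_DD − V_GS)/R = (9.96 − 0.774) / 42 = 0.219 mA.

I_D = 0.219 mA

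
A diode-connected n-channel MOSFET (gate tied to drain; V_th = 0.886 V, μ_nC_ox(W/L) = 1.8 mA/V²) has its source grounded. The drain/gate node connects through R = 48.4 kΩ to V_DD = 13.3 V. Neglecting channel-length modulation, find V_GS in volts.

V_GS = 1.41 V

With gate tied to drain, V_GS = V_DS ≥ V_GS − V_th, so the device is in saturation.
KCL at the drain: ½ k_n (V_GS − V_th)² = (V_DD − V_GS)/R.
Let x = V_GS − 0.886. Then 43.6 x² + x − 12.41 = 0, giving x = 0.522 V (positive root), so V_GS = 1.41 V.
I_D = (V_DD − V_GS)/R = (13.3 − 1.41) / 48.4 = 0.246 mA.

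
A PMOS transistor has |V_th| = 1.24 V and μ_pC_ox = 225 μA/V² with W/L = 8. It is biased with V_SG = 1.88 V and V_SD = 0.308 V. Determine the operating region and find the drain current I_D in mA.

k_p = μ_pC_ox · (W/L) = 1.8 mA/V².
V_ov = V_SG − |V_th| = 1.88 − 1.24 = 0.64 V.
Since V_SD = 0.308 V < V_ov = 0.64 V, the device is in the triode region.
I_D = k_p [V_ov · V_SD − ½ V_SD²] = 1.8 × [0.64 × 0.308 − 0.5 × 0.308²] = 0.269 mA.

Triode; I_D = 0.269 mA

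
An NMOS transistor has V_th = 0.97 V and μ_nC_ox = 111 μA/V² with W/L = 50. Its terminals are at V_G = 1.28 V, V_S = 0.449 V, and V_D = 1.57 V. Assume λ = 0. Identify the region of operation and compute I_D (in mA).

V_GS = V_G − V_S = 1.28 − 0.449 = 0.831 V; V_DS = V_D − V_S = 1.57 − 0.449 = 1.12 V.
V_GS = 0.831 V < V_th = 0.97 V, so the transistor is in cutoff.

Cutoff; I_D = 0 mA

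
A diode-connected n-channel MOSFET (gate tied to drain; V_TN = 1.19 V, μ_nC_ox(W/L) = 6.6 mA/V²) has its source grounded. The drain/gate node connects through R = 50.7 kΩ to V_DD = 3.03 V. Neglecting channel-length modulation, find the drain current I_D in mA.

With gate tied to drain, V_GS = V_DS ≥ V_GS − V_TN, so the device is in saturation.
KCL at the drain: ½ k_n (V_GS − V_TN)² = (V_DD − V_GS)/R.
Let x = V_GS − 1.19. Then 167 x² + x − 1.84 = 0, giving x = 0.102 V (positive root), so V_GS = 1.29 V.
I_D = (V_DD − V_GS)/R = (3.03 − 1.29) / 50.7 = 0.0343 mA.

I_D = 0.0343 mA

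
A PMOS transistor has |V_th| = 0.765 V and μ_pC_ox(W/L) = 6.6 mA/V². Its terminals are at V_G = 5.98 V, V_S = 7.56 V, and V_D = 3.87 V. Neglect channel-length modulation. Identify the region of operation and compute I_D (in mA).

Saturation; I_D = 2.19 mA

V_SG = V_S − V_G = 7.56 − 5.98 = 1.58 V; V_SD = V_S − V_D = 7.56 − 3.87 = 3.69 V.
V_ov = V_SG − |V_th| = 1.58 − 0.765 = 0.815 V.
Since V_SD = 3.69 V ≥ V_ov = 0.815 V, the device is in saturation.
I_D = ½ k_p V_ov² = 0.5 × 6.6 × 0.815² = 2.19 mA.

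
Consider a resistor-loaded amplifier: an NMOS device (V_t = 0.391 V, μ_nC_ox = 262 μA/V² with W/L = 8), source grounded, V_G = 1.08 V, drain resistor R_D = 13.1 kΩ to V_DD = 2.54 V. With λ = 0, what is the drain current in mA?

I_D = 0.183 mA

V_GS = V_G = 1.08 V, so V_ov = 1.08 − 0.391 = 0.689 V.
k_n = μ_nC_ox · (W/L) = 2.096 mA/V².
Assume saturation: I_D = ½ k_n V_ov² = 0.5 × 2.096 × 0.689² = 0.498 mA, giving V_DS = V_DD − I_D R_D = 2.54 − 0.498 × 13.1 = -3.98 V.
But -3.98 V < V_ov = 0.689 V, so the device is actually in triode.
In triode I_D = k_n[V_ov V_DS − ½ V_DS²] and I_D = (V_DD − V_DS)/R_D. Equating: 13.7 V_DS² − 19.92 V_DS + 2.54 = 0, giving V_DS = 0.141 V (the root below V_ov).
I_D = (2.54 − 0.141) / 13.1 = 0.183 mA.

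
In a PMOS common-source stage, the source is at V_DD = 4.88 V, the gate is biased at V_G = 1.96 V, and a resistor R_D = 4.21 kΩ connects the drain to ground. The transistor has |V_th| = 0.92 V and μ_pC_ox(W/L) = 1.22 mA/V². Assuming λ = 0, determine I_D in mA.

V_SG = V_DD − V_G = 4.88 − 1.96 = 2.92 V, so V_ov = 2.92 − 0.92 = 2 V.
Assume saturation: I_D = ½ k_p V_ov² = 0.5 × 1.22 × 2² = 2.44 mA, giving V_SD = V_DD − I_D R_D = 4.88 − 2.44 × 4.21 = -5.39 V.
But -5.39 V < V_ov = 2 V, so the device is actually in triode.
In triode I_D = k_p[V_ov V_SD − ½ V_SD²] and I_D = (V_DD − V_SD)/R_D. Equating: 2.57 V_SD² − 11.27 V_SD + 4.88 = 0, giving V_SD = 0.487 V (the root below V_ov).
I_D = (4.88 − 0.487) / 4.21 = 1.04 mA.

I_D = 1.04 mA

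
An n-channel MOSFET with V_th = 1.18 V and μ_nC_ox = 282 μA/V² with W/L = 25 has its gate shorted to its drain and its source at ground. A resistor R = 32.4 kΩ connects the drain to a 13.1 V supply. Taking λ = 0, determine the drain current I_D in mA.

I_D = 0.358 mA

With gate tied to drain, V_GS = V_DS ≥ V_GS − V_th, so the device is in saturation.
k_n = μ_nC_ox · (W/L) = 7.05 mA/V².
KCL at the drain: ½ k_n (V_GS − V_th)² = (V_DD − V_GS)/R.
Let x = V_GS − 1.18. Then 114 x² + x − 11.92 = 0, giving x = 0.319 V (positive root), so V_GS = 1.5 V.
I_D = (V_DD − V_GS)/R = (13.1 − 1.5) / 32.4 = 0.358 mA.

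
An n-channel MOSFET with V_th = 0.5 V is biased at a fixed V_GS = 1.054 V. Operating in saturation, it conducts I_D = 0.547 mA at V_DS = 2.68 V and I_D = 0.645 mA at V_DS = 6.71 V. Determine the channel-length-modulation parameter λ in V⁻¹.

With V_GS fixed, I_D ∝ (1 + λ V_DS) in saturation, so I_D2/I_D1 = (1 + λ V_DS2)/(1 + λ V_DS1).
0.645/0.547 = 1.179 = (1 + 6.71 λ)/(1 + 2.68 λ).
Solving: λ (I_D1 V_DS2 − I_D2 V_DS1) = I_D2 − I_D1, so λ = (0.645 − 0.547) / (0.547 × 6.71 − 0.645 × 2.68) = 0.098 / 1.94 = 0.0505 V⁻¹.

λ = 0.0505 V⁻¹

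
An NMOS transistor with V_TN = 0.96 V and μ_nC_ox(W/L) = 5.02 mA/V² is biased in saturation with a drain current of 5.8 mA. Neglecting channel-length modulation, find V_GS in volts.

In saturation I_D = ½ k_n (V_GS − V_TN)², so V_GS − V_TN = √(2 I_D / k_n) = √(2 × 5.8 / 5.02) = 1.52 V.
V_GS = 0.96 + 1.52 = 2.48 V.

V_GS = 2.48 V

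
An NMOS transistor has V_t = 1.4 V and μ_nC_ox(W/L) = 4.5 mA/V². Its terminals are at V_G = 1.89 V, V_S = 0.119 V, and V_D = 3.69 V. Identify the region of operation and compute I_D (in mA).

Saturation; I_D = 0.310 mA

V_GS = V_G − V_S = 1.89 − 0.119 = 1.77 V; V_DS = V_D − V_S = 3.69 − 0.119 = 3.57 V.
V_ov = V_GS − V_t = 1.77 − 1.4 = 0.371 V.
Since V_DS = 3.57 V ≥ V_ov = 0.371 V, the device is in saturation.
I_D = ½ k_n V_ov² = 0.5 × 4.5 × 0.371² = 0.31 mA.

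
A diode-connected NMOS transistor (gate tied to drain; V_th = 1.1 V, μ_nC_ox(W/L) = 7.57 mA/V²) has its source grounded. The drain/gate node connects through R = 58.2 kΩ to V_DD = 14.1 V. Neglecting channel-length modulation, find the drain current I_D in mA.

I_D = 0.219 mA

With gate tied to drain, V_GS = V_DS ≥ V_GS − V_th, so the device is in saturation.
KCL at the drain: ½ k_n (V_GS − V_th)² = (V_DD − V_GS)/R.
Let x = V_GS − 1.1. Then 220 x² + x − 13 = 0, giving x = 0.241 V (positive root), so V_GS = 1.34 V.
I_D = (V_DD − V_GS)/R = (14.1 − 1.34) / 58.2 = 0.219 mA.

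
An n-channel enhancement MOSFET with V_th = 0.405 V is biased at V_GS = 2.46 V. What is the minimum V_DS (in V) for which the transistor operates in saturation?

The boundary between triode and saturation is V_DS = V_GS − V_th = V_ov.
V_ov = 2.46 − 0.405 = 2.05 V.

V_DS,sat = 2.05 V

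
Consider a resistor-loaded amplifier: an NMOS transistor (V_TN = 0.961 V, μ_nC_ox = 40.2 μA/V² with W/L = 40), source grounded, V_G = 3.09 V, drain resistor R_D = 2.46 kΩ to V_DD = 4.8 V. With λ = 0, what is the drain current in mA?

V_GS = V_G = 3.09 V, so V_ov = 3.09 − 0.961 = 2.13 V.
k_n = μ_nC_ox · (W/L) = 1.608 mA/V².
Assume saturation: I_D = ½ k_n V_ov² = 0.5 × 1.608 × 2.13² = 3.64 mA, giving V_DS = V_DD − I_D R_D = 4.8 − 3.64 × 2.46 = -4.16 V.
But -4.16 V < V_ov = 2.13 V, so the device is actually in triode.
In triode I_D = k_n[V_ov V_DS − ½ V_DS²] and I_D = (V_DD − V_DS)/R_D. Equating: 1.98 V_DS² − 9.422 V_DS + 4.8 = 0, giving V_DS = 0.58 V (the root below V_ov).
I_D = (4.8 − 0.58) / 2.46 = 1.72 mA.

I_D = 1.72 mA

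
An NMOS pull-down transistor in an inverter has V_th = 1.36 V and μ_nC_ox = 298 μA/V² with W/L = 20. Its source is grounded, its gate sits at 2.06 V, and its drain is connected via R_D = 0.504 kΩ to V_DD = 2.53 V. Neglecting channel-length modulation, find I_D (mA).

V_GS = V_G = 2.06 V, so V_ov = 2.06 − 1.36 = 0.7 V.
k_n = μ_nC_ox · (W/L) = 5.96 mA/V².
Assume saturation: I_D = ½ k_n V_ov² = 0.5 × 5.96 × 0.7² = 1.46 mA, giving V_DS = V_DD − I_D R_D = 2.53 − 1.46 × 0.504 = 1.79 V.
V_DS = 1.79 V ≥ V_ov = 0.7 V, confirming saturation.

I_D = 1.46 mA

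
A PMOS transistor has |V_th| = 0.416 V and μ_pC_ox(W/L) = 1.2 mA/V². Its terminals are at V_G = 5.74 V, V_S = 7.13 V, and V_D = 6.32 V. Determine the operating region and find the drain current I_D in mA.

Triode; I_D = 0.553 mA

V_SG = V_S − V_G = 7.13 − 5.74 = 1.39 V; V_SD = V_S − V_D = 7.13 − 6.32 = 0.81 V.
V_ov = V_SG − |V_th| = 1.39 − 0.416 = 0.974 V.
Since V_SD = 0.81 V < V_ov = 0.974 V, the device is in the triode region.
I_D = k_p [V_ov · V_SD − ½ V_SD²] = 1.2 × [0.974 × 0.81 − 0.5 × 0.81²] = 0.553 mA.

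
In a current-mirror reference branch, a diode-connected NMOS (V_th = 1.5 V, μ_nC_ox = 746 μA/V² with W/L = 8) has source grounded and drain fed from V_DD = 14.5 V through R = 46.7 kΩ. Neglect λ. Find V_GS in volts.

V_GS = 1.80 V

With gate tied to drain, V_GS = V_DS ≥ V_GS − V_th, so the device is in saturation.
k_n = μ_nC_ox · (W/L) = 5.968 mA/V².
KCL at the drain: ½ k_n (V_GS − V_th)² = (V_DD − V_GS)/R.
Let x = V_GS − 1.5. Then 139 x² + x − 13 = 0, giving x = 0.302 V (positive root), so V_GS = 1.8 V.
I_D = (V_DD − V_GS)/R = (14.5 − 1.8) / 46.7 = 0.272 mA.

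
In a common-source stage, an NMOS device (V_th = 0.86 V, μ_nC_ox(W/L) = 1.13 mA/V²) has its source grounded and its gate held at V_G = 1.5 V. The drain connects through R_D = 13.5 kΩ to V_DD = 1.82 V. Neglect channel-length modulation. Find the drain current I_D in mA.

I_D = 0.120 mA

V_GS = V_G = 1.5 V, so V_ov = 1.5 − 0.86 = 0.64 V.
Assume saturation: I_D = ½ k_n V_ov² = 0.5 × 1.13 × 0.64² = 0.231 mA, giving V_DS = V_DD − I_D R_D = 1.82 − 0.231 × 13.5 = -1.3 V.
But -1.3 V < V_ov = 0.64 V, so the device is actually in triode.
In triode I_D = k_n[V_ov V_DS − ½ V_DS²] and I_D = (V_DD − V_DS)/R_D. Equating: 7.63 V_DS² − 10.76 V_DS + 1.82 = 0, giving V_DS = 0.196 V (the root below V_ov).
I_D = (1.82 − 0.196) / 13.5 = 0.12 mA.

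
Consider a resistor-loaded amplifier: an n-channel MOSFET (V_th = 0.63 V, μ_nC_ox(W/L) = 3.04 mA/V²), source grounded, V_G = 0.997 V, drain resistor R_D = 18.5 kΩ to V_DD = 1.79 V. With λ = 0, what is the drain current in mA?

V_GS = V_G = 0.997 V, so V_ov = 0.997 − 0.63 = 0.367 V.
Assume saturation: I_D = ½ k_n V_ov² = 0.5 × 3.04 × 0.367² = 0.205 mA, giving V_DS = V_DD − I_D R_D = 1.79 − 0.205 × 18.5 = -2 V.
But -2 V < V_ov = 0.367 V, so the device is actually in triode.
In triode I_D = k_n[V_ov V_DS − ½ V_DS²] and I_D = (V_DD − V_DS)/R_D. Equating: 28.1 V_DS² − 21.64 V_DS + 1.79 = 0, giving V_DS = 0.0943 V (the root below V_ov).
I_D = (1.79 − 0.0943) / 18.5 = 0.0917 mA.

I_D = 0.0917 mA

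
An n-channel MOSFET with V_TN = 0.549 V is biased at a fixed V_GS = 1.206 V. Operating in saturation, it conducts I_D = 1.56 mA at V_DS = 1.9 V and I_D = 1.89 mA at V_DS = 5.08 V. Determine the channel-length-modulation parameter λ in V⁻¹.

With V_GS fixed, I_D ∝ (1 + λ V_DS) in saturation, so I_D2/I_D1 = (1 + λ V_DS2)/(1 + λ V_DS1).
1.89/1.56 = 1.212 = (1 + 5.08 λ)/(1 + 1.9 λ).
Solving: λ (I_D1 V_DS2 − I_D2 V_DS1) = I_D2 − I_D1, so λ = (1.89 − 1.56) / (1.56 × 5.08 − 1.89 × 1.9) = 0.33 / 4.33 = 0.0761 V⁻¹.

λ = 0.0761 V⁻¹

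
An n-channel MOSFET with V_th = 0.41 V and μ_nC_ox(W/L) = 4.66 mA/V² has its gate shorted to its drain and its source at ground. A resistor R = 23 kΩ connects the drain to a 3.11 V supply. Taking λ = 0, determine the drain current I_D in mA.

With gate tied to drain, V_GS = V_DS ≥ V_GS − V_th, so the device is in saturation.
KCL at the drain: ½ k_n (V_GS − V_th)² = (V_DD − V_GS)/R.
Let x = V_GS − 0.41. Then 53.6 x² + x − 2.7 = 0, giving x = 0.215 V (positive root), so V_GS = 0.625 V.
I_D = (V_DD − V_GS)/R = (3.11 − 0.625) / 23 = 0.108 mA.

I_D = 0.108 mA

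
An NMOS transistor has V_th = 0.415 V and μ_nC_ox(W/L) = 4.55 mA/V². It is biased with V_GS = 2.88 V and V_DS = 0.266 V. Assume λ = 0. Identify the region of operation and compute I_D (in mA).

Triode; I_D = 2.82 mA

V_ov = V_GS − V_th = 2.88 − 0.415 = 2.46 V.
Since V_DS = 0.266 V < V_ov = 2.46 V, the device is in the triode region.
I_D = k_n [V_ov · V_DS − ½ V_DS²] = 4.55 × [2.46 × 0.266 − 0.5 × 0.266²] = 2.82 mA.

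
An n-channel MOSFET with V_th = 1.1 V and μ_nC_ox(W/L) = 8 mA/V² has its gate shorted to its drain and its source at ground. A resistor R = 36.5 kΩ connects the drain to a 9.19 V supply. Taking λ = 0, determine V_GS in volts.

V_GS = 1.33 V

With gate tied to drain, V_GS = V_DS ≥ V_GS − V_th, so the device is in saturation.
KCL at the drain: ½ k_n (V_GS − V_th)² = (V_DD − V_GS)/R.
Let x = V_GS − 1.1. Then 146 x² + x − 8.09 = 0, giving x = 0.232 V (positive root), so V_GS = 1.33 V.
I_D = (V_DD − V_GS)/R = (9.19 − 1.33) / 36.5 = 0.215 mA.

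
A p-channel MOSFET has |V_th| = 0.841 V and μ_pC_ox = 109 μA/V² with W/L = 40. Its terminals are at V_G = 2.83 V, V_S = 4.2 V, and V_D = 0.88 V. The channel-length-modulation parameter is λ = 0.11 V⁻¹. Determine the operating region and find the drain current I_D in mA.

Saturation; I_D = 0.833 mA

V_SG = V_S − V_G = 4.2 − 2.83 = 1.37 V; V_SD = V_S − V_D = 4.2 − 0.88 = 3.32 V.
k_p = μ_pC_ox · (W/L) = 4.36 mA/V².
V_ov = V_SG − |V_th| = 1.37 − 0.841 = 0.529 V.
Since V_SD = 3.32 V ≥ V_ov = 0.529 V, the device is in saturation.
I_D = ½ k_p V_ov² (1 + λ V_SD) = 0.5 × 4.36 × 0.529² × (1 + 0.11 × 3.32) = 0.833 mA.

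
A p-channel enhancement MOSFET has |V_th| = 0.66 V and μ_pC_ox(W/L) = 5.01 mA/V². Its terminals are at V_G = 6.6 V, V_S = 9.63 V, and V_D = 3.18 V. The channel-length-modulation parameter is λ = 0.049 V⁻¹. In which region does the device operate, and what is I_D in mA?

Saturation; I_D = 18.5 mA

V_SG = V_S − V_G = 9.63 − 6.6 = 3.03 V; V_SD = V_S − V_D = 9.63 − 3.18 = 6.45 V.
V_ov = V_SG − |V_th| = 3.03 − 0.66 = 2.37 V.
Since V_SD = 6.45 V ≥ V_ov = 2.37 V, the device is in saturation.
I_D = ½ k_p V_ov² (1 + λ V_SD) = 0.5 × 5.01 × 2.37² × (1 + 0.049 × 6.45) = 18.5 mA.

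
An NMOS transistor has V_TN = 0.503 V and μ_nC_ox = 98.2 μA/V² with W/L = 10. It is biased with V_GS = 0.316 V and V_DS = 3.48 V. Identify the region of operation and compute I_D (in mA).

V_GS = 0.316 V < V_TN = 0.503 V, so the transistor is in cutoff.

Cutoff; I_D = 0 mA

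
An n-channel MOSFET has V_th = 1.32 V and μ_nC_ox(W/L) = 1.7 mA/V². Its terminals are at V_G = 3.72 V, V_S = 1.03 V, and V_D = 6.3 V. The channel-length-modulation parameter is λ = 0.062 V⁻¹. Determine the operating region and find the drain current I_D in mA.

Saturation; I_D = 2.12 mA

V_GS = V_G − V_S = 3.72 − 1.03 = 2.69 V; V_DS = V_D − V_S = 6.3 − 1.03 = 5.27 V.
V_ov = V_GS − V_th = 2.69 − 1.32 = 1.37 V.
Since V_DS = 5.27 V ≥ V_ov = 1.37 V, the device is in saturation.
I_D = ½ k_n V_ov² (1 + λ V_DS) = 0.5 × 1.7 × 1.37² × (1 + 0.062 × 5.27) = 2.12 mA.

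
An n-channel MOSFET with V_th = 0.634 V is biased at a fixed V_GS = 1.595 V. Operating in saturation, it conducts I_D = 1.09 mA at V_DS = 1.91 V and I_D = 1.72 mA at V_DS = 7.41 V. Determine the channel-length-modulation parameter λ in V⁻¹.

With V_GS fixed, I_D ∝ (1 + λ V_DS) in saturation, so I_D2/I_D1 = (1 + λ V_DS2)/(1 + λ V_DS1).
1.72/1.09 = 1.578 = (1 + 7.41 λ)/(1 + 1.91 λ).
Solving: λ (I_D1 V_DS2 − I_D2 V_DS1) = I_D2 − I_D1, so λ = (1.72 − 1.09) / (1.09 × 7.41 − 1.72 × 1.91) = 0.63 / 4.79 = 0.131 V⁻¹.

λ = 0.131 V⁻¹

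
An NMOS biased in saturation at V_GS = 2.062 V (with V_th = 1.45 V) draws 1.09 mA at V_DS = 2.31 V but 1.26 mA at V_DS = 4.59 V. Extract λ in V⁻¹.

λ = 0.0812 V⁻¹

With V_GS fixed, I_D ∝ (1 + λ V_DS) in saturation, so I_D2/I_D1 = (1 + λ V_DS2)/(1 + λ V_DS1).
1.26/1.09 = 1.156 = (1 + 4.59 λ)/(1 + 2.31 λ).
Solving: λ (I_D1 V_DS2 − I_D2 V_DS1) = I_D2 − I_D1, so λ = (1.26 − 1.09) / (1.09 × 4.59 − 1.26 × 2.31) = 0.17 / 2.09 = 0.0812 V⁻¹.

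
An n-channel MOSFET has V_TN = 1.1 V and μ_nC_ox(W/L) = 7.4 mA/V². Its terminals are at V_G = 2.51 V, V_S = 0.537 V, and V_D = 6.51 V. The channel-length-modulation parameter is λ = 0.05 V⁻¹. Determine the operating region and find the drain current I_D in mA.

V_GS = V_G − V_S = 2.51 − 0.537 = 1.97 V; V_DS = V_D − V_S = 6.51 − 0.537 = 5.97 V.
V_ov = V_GS − V_TN = 1.97 − 1.1 = 0.873 V.
Since V_DS = 5.97 V ≥ V_ov = 0.873 V, the device is in saturation.
I_D = ½ k_n V_ov² (1 + λ V_DS) = 0.5 × 7.4 × 0.873² × (1 + 0.05 × 5.97) = 3.66 mA.

Saturation; I_D = 3.66 mA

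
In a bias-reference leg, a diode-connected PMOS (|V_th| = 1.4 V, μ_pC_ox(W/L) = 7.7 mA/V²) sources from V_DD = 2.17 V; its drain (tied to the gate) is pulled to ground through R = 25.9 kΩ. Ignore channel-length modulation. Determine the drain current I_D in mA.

With gate tied to drain, V_SG = V_SD ≥ V_SG − |V_th|, so the device is in saturation.
KCL at the drain: ½ k_p (V_SG − |V_th|)² = (V_DD − V_SG)/R.
Let x = V_SG − 1.4. Then 99.7 x² + x − 0.77 = 0, giving x = 0.083 V (positive root), so V_SG = 1.48 V.
I_D = (V_DD − V_SG)/R = (2.17 − 1.48) / 25.9 = 0.0265 mA.

I_D = 0.0265 mA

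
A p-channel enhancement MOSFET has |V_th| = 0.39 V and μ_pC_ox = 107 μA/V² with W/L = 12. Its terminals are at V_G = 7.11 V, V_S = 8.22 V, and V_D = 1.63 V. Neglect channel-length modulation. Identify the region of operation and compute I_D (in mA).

Saturation; I_D = 0.333 mA

V_SG = V_S − V_G = 8.22 − 7.11 = 1.11 V; V_SD = V_S − V_D = 8.22 − 1.63 = 6.59 V.
k_p = μ_pC_ox · (W/L) = 1.284 mA/V².
V_ov = V_SG − |V_th| = 1.11 − 0.39 = 0.72 V.
Since V_SD = 6.59 V ≥ V_ov = 0.72 V, the device is in saturation.
I_D = ½ k_p V_ov² = 0.5 × 1.284 × 0.72² = 0.333 mA.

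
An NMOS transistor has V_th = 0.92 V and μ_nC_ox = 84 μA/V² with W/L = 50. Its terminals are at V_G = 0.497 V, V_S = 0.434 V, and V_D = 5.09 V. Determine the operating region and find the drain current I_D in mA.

Cutoff; I_D = 0 mA

V_GS = V_G − V_S = 0.497 − 0.434 = 0.063 V; V_DS = V_D − V_S = 5.09 − 0.434 = 4.66 V.
V_GS = 0.063 V < V_th = 0.92 V, so the transistor is in cutoff.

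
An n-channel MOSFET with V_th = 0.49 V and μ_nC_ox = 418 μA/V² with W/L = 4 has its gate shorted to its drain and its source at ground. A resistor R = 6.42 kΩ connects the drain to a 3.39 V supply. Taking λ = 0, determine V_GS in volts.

With gate tied to drain, V_GS = V_DS ≥ V_GS − V_th, so the device is in saturation.
k_n = μ_nC_ox · (W/L) = 1.672 mA/V².
KCL at the drain: ½ k_n (V_GS − V_th)² = (V_DD − V_GS)/R.
Let x = V_GS − 0.49. Then 5.37 x² + x − 2.9 = 0, giving x = 0.648 V (positive root), so V_GS = 1.14 V.
I_D = (V_DD − V_GS)/R = (3.39 − 1.14) / 6.42 = 0.351 mA.

V_GS = 1.14 V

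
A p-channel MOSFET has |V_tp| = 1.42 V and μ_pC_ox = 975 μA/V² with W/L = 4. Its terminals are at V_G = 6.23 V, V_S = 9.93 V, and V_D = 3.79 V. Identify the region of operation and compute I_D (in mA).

V_SG = V_S − V_G = 9.93 − 6.23 = 3.7 V; V_SD = V_S − V_D = 9.93 − 3.79 = 6.14 V.
k_p = μ_pC_ox · (W/L) = 3.9 mA/V².
V_ov = V_SG − |V_tp| = 3.7 − 1.42 = 2.28 V.
Since V_SD = 6.14 V ≥ V_ov = 2.28 V, the device is in saturation.
I_D = ½ k_p V_ov² = 0.5 × 3.9 × 2.28² = 10.1 mA.

Saturation; I_D = 10.1 mA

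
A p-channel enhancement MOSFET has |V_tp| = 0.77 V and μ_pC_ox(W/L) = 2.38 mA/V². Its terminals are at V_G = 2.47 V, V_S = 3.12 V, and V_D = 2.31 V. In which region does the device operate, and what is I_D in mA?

Cutoff; I_D = 0 mA

V_SG = V_S − V_G = 3.12 − 2.47 = 0.65 V; V_SD = V_S − V_D = 3.12 − 2.31 = 0.81 V.
V_SG = 0.65 V < |V_tp| = 0.77 V, so the transistor is in cutoff.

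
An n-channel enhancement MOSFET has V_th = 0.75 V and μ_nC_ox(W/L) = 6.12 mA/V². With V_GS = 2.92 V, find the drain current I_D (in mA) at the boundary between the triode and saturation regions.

At the boundary V_DS = V_ov = V_GS − V_th = 2.92 − 0.75 = 2.17 V.
I_D = ½ k_n V_ov² = 0.5 × 6.12 × 2.17² = 14.4 mA.

I_D = 14.4 mA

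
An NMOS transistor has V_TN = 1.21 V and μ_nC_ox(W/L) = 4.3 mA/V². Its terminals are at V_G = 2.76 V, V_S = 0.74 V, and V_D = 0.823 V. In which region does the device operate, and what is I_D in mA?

V_GS = V_G − V_S = 2.76 − 0.74 = 2.02 V; V_DS = V_D − V_S = 0.823 − 0.74 = 0.083 V.
V_ov = V_GS − V_TN = 2.02 − 1.21 = 0.81 V.
Since V_DS = 0.083 V < V_ov = 0.81 V, the device is in the triode region.
I_D = k_n [V_ov · V_DS − ½ V_DS²] = 4.3 × [0.81 × 0.083 − 0.5 × 0.083²] = 0.274 mA.

Triode; I_D = 0.274 mA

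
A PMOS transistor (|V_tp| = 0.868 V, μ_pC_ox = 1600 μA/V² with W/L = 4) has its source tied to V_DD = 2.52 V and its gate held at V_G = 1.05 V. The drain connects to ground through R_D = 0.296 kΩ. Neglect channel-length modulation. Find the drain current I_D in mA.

I_D = 1.16 mA

V_SG = V_DD − V_G = 2.52 − 1.05 = 1.47 V, so V_ov = 1.47 − 0.868 = 0.602 V.
k_p = μ_pC_ox · (W/L) = 6.4 mA/V².
Assume saturation: I_D = ½ k_p V_ov² = 0.5 × 6.4 × 0.602² = 1.16 mA, giving V_SD = V_DD − I_D R_D = 2.52 − 1.16 × 0.296 = 2.18 V.
V_SD = 2.18 V ≥ V_ov = 0.602 V, confirming saturation.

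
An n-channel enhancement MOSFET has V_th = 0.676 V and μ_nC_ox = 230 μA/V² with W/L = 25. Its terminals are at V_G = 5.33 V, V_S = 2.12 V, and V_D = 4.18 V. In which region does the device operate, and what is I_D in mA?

V_GS = V_G − V_S = 5.33 − 2.12 = 3.21 V; V_DS = V_D − V_S = 4.18 − 2.12 = 2.06 V.
k_n = μ_nC_ox · (W/L) = 5.75 mA/V².
V_ov = V_GS − V_th = 3.21 − 0.676 = 2.53 V.
Since V_DS = 2.06 V < V_ov = 2.53 V, the device is in the triode region.
I_D = k_n [V_ov · V_DS − ½ V_DS²] = 5.75 × [2.53 × 2.06 − 0.5 × 2.06²] = 17.8 mA.

Triode; I_D = 17.8 mA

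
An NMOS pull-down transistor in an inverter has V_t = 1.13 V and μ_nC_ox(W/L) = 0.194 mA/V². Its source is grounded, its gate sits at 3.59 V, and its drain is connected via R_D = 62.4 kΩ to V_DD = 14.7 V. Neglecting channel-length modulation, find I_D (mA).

V_GS = V_G = 3.59 V, so V_ov = 3.59 − 1.13 = 2.46 V.
Assume saturation: I_D = ½ k_n V_ov² = 0.5 × 0.194 × 2.46² = 0.587 mA, giving V_DS = V_DD − I_D R_D = 14.7 − 0.587 × 62.4 = -21.9 V.
But -21.9 V < V_ov = 2.46 V, so the device is actually in triode.
In triode I_D = k_n[V_ov V_DS − ½ V_DS²] and I_D = (V_DD − V_DS)/R_D. Equating: 6.05 V_DS² − 30.78 V_DS + 14.7 = 0, giving V_DS = 0.534 V (the root below V_ov).
I_D = (14.7 − 0.534) / 62.4 = 0.227 mA.

I_D = 0.227 mA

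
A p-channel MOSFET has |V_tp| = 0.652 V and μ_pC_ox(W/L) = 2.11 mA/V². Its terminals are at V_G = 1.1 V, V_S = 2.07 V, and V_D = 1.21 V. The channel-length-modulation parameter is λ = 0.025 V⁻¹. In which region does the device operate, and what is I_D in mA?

Saturation; I_D = 0.109 mA

V_SG = V_S − V_G = 2.07 − 1.1 = 0.97 V; V_SD = V_S − V_D = 2.07 − 1.21 = 0.86 V.
V_ov = V_SG − |V_tp| = 0.97 − 0.652 = 0.318 V.
Since V_SD = 0.86 V ≥ V_ov = 0.318 V, the device is in saturation.
I_D = ½ k_p V_ov² (1 + λ V_SD) = 0.5 × 2.11 × 0.318² × (1 + 0.025 × 0.86) = 0.109 mA.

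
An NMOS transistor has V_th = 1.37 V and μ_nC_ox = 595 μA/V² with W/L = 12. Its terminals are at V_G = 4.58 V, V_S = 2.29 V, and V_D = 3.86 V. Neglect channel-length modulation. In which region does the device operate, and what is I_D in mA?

Saturation; I_D = 3.02 mA

V_GS = V_G − V_S = 4.58 − 2.29 = 2.29 V; V_DS = V_D − V_S = 3.86 − 2.29 = 1.57 V.
k_n = μ_nC_ox · (W/L) = 7.14 mA/V².
V_ov = V_GS − V_th = 2.29 − 1.37 = 0.92 V.
Since V_DS = 1.57 V ≥ V_ov = 0.92 V, the device is in saturation.
I_D = ½ k_n V_ov² = 0.5 × 7.14 × 0.92² = 3.02 mA.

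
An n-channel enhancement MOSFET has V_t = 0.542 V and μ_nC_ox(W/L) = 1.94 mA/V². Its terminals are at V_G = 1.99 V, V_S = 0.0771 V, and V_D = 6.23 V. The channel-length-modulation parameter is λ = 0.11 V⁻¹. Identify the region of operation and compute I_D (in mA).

V_GS = V_G − V_S = 1.99 − 0.0771 = 1.91 V; V_DS = V_D − V_S = 6.23 − 0.0771 = 6.15 V.
V_ov = V_GS − V_t = 1.91 − 0.542 = 1.37 V.
Since V_DS = 6.15 V ≥ V_ov = 1.37 V, the device is in saturation.
I_D = ½ k_n V_ov² (1 + λ V_DS) = 0.5 × 1.94 × 1.37² × (1 + 0.11 × 6.15) = 3.06 mA.

Saturation; I_D = 3.06 mA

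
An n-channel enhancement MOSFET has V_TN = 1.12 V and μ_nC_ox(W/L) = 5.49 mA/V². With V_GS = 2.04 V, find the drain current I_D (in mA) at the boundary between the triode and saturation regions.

At the boundary V_DS = V_ov = V_GS − V_TN = 2.04 − 1.12 = 0.92 V.
I_D = ½ k_n V_ov² = 0.5 × 5.49 × 0.92² = 2.32 mA.

I_D = 2.32 mA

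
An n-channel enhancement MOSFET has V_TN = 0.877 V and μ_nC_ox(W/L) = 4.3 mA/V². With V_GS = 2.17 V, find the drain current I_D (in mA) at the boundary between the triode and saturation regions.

I_D = 3.59 mA

At the boundary V_DS = V_ov = V_GS − V_TN = 2.17 − 0.877 = 1.29 V.
I_D = ½ k_n V_ov² = 0.5 × 4.3 × 1.29² = 3.59 mA.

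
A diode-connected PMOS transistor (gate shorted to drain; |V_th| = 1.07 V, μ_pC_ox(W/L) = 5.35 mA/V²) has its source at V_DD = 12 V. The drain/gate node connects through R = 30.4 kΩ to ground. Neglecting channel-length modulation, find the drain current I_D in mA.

I_D = 0.348 mA

With gate tied to drain, V_SG = V_SD ≥ V_SG − |V_th|, so the device is in saturation.
KCL at the drain: ½ k_p (V_SG − |V_th|)² = (V_DD − V_SG)/R.
Let x = V_SG − 1.07. Then 81.3 x² + x − 10.93 = 0, giving x = 0.361 V (positive root), so V_SG = 1.43 V.
I_D = (V_DD − V_SG)/R = (12 − 1.43) / 30.4 = 0.348 mA.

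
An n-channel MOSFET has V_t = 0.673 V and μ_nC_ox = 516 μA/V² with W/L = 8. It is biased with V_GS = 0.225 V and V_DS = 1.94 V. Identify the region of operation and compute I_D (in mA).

Cutoff; I_D = 0 mA

V_GS = 0.225 V < V_t = 0.673 V, so the transistor is in cutoff.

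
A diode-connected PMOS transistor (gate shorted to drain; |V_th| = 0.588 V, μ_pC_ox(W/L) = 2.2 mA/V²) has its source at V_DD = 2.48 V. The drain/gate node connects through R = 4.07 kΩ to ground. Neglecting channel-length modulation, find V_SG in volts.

With gate tied to drain, V_SG = V_SD ≥ V_SG − |V_th|, so the device is in saturation.
KCL at the drain: ½ k_p (V_SG − |V_th|)² = (V_DD − V_SG)/R.
Let x = V_SG − 0.588. Then 4.48 x² + x − 1.892 = 0, giving x = 0.548 V (positive root), so V_SG = 1.14 V.
I_D = (V_DD − V_SG)/R = (2.48 − 1.14) / 4.07 = 0.33 mA.

V_SG = 1.14 V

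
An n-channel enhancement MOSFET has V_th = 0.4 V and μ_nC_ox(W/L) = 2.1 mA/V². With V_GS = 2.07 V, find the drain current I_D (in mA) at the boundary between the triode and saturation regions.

At the boundary V_DS = V_ov = V_GS − V_th = 2.07 − 0.4 = 1.67 V.
I_D = ½ k_n V_ov² = 0.5 × 2.1 × 1.67² = 2.93 mA.

I_D = 2.93 mA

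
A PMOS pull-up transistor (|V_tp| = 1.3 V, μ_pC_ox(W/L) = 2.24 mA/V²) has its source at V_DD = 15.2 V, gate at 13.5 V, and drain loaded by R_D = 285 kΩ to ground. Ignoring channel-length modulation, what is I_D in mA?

V_SG = V_DD − V_G = 15.2 − 13.5 = 1.7 V, so V_ov = 1.7 − 1.3 = 0.4 V.
Assume saturation: I_D = ½ k_p V_ov² = 0.5 × 2.24 × 0.4² = 0.179 mA, giving V_SD = V_DD − I_D R_D = 15.2 − 0.179 × 285 = -35.9 V.
But -35.9 V < V_ov = 0.4 V, so the device is actually in triode.
In triode I_D = k_p[V_ov V_SD − ½ V_SD²] and I_D = (V_DD − V_SD)/R_D. Equating: 319 V_SD² − 256.4 V_SD + 15.2 = 0, giving V_SD = 0.0645 V (the root below V_ov).
I_D = (15.2 − 0.0645) / 285 = 0.0531 mA.

I_D = 0.0531 mA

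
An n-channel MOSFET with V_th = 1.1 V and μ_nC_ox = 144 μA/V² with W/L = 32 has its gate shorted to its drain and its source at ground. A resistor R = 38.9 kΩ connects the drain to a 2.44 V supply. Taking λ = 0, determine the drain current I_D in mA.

I_D = 0.0314 mA

With gate tied to drain, V_GS = V_DS ≥ V_GS − V_th, so the device is in saturation.
k_n = μ_nC_ox · (W/L) = 4.608 mA/V².
KCL at the drain: ½ k_n (V_GS − V_th)² = (V_DD − V_GS)/R.
Let x = V_GS − 1.1. Then 89.6 x² + x − 1.34 = 0, giving x = 0.117 V (positive root), so V_GS = 1.22 V.
I_D = (V_DD − V_GS)/R = (2.44 − 1.22) / 38.9 = 0.0314 mA.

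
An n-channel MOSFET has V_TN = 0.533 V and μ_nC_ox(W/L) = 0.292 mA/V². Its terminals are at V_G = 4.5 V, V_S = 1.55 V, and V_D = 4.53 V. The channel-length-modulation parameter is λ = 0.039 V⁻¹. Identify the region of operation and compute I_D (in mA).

V_GS = V_G − V_S = 4.5 − 1.55 = 2.95 V; V_DS = V_D − V_S = 4.53 − 1.55 = 2.98 V.
V_ov = V_GS − V_TN = 2.95 − 0.533 = 2.42 V.
Since V_DS = 2.98 V ≥ V_ov = 2.42 V, the device is in saturation.
I_D = ½ k_n V_ov² (1 + λ V_DS) = 0.5 × 0.292 × 2.42² × (1 + 0.039 × 2.98) = 0.952 mA.

Saturation; I_D = 0.952 mA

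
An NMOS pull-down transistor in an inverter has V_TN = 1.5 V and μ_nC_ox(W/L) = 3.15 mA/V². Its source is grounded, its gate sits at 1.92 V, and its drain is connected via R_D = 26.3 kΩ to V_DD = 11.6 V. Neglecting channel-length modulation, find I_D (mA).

V_GS = V_G = 1.92 V, so V_ov = 1.92 − 1.5 = 0.42 V.
Assume saturation: I_D = ½ k_n V_ov² = 0.5 × 3.15 × 0.42² = 0.278 mA, giving V_DS = V_DD − I_D R_D = 11.6 − 0.278 × 26.3 = 4.29 V.
V_DS = 4.29 V ≥ V_ov = 0.42 V, confirming saturation.

I_D = 0.278 mA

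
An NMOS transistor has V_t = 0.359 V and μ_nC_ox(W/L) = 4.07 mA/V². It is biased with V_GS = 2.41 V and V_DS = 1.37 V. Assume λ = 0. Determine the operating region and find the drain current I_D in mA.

V_ov = V_GS − V_t = 2.41 − 0.359 = 2.05 V.
Since V_DS = 1.37 V < V_ov = 2.05 V, the device is in the triode region.
I_D = k_n [V_ov · V_DS − ½ V_DS²] = 4.07 × [2.05 × 1.37 − 0.5 × 1.37²] = 7.62 mA.

Triode; I_D = 7.62 mA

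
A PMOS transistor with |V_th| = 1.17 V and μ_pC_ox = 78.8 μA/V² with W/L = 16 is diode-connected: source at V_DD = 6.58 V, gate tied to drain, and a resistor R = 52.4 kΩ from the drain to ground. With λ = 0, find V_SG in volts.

V_SG = 1.56 V

With gate tied to drain, V_SG = V_SD ≥ V_SG − |V_th|, so the device is in saturation.
k_p = μ_pC_ox · (W/L) = 1.261 mA/V².
KCL at the drain: ½ k_p (V_SG − |V_th|)² = (V_DD − V_SG)/R.
Let x = V_SG − 1.17. Then 33 x² + x − 5.41 = 0, giving x = 0.39 V (positive root), so V_SG = 1.56 V.
I_D = (V_DD − V_SG)/R = (6.58 − 1.56) / 52.4 = 0.0958 mA.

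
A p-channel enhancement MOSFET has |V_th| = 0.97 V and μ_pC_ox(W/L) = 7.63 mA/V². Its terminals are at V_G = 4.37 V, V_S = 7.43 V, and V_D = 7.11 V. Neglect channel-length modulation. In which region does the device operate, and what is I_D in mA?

Triode; I_D = 4.71 mA

V_SG = V_S − V_G = 7.43 − 4.37 = 3.06 V; V_SD = V_S − V_D = 7.43 − 7.11 = 0.32 V.
V_ov = V_SG − |V_th| = 3.06 − 0.97 = 2.09 V.
Since V_SD = 0.32 V < V_ov = 2.09 V, the device is in the triode region.
I_D = k_p [V_ov · V_SD − ½ V_SD²] = 7.63 × [2.09 × 0.32 − 0.5 × 0.32²] = 4.71 mA.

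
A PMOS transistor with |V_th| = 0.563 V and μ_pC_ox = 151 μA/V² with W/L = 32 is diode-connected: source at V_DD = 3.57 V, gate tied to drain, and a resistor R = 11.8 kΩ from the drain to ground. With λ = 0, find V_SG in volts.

With gate tied to drain, V_SG = V_SD ≥ V_SG − |V_th|, so the device is in saturation.
k_p = μ_pC_ox · (W/L) = 4.832 mA/V².
KCL at the drain: ½ k_p (V_SG − |V_th|)² = (V_DD − V_SG)/R.
Let x = V_SG − 0.563. Then 28.5 x² + x − 3.007 = 0, giving x = 0.308 V (positive root), so V_SG = 0.871 V.
I_D = (V_DD − V_SG)/R = (3.57 − 0.871) / 11.8 = 0.229 mA.

V_SG = 0.871 V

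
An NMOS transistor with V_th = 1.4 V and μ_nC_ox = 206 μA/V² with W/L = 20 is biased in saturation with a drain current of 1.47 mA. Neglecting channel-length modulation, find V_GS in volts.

V_GS = 2.24 V

k_n = μ_nC_ox · (W/L) = 4.12 mA/V².
In saturation I_D = ½ k_n (V_GS − V_th)², so V_GS − V_th = √(2 I_D / k_n) = √(2 × 1.47 / 4.12) = 0.845 V.
V_GS = 1.4 + 0.845 = 2.24 V.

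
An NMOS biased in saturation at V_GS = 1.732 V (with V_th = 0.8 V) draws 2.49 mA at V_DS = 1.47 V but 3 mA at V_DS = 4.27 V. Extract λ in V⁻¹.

λ = 0.0820 V⁻¹

With V_GS fixed, I_D ∝ (1 + λ V_DS) in saturation, so I_D2/I_D1 = (1 + λ V_DS2)/(1 + λ V_DS1).
3/2.49 = 1.205 = (1 + 4.27 λ)/(1 + 1.47 λ).
Solving: λ (I_D1 V_DS2 − I_D2 V_DS1) = I_D2 − I_D1, so λ = (3 − 2.49) / (2.49 × 4.27 − 3 × 1.47) = 0.51 / 6.22 = 0.082 V⁻¹.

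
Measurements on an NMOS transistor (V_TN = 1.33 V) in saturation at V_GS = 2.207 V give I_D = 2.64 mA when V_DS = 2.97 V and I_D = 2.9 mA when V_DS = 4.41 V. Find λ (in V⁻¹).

With V_GS fixed, I_D ∝ (1 + λ V_DS) in saturation, so I_D2/I_D1 = (1 + λ V_DS2)/(1 + λ V_DS1).
2.9/2.64 = 1.098 = (1 + 4.41 λ)/(1 + 2.97 λ).
Solving: λ (I_D1 V_DS2 − I_D2 V_DS1) = I_D2 − I_D1, so λ = (2.9 − 2.64) / (2.64 × 4.41 − 2.9 × 2.97) = 0.26 / 3.03 = 0.0858 V⁻¹.

λ = 0.0858 V⁻¹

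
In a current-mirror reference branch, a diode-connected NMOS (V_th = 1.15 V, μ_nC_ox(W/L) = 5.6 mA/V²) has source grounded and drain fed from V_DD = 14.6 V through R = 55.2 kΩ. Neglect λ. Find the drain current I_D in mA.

With gate tied to drain, V_GS = V_DS ≥ V_GS − V_th, so the device is in saturation.
KCL at the drain: ½ k_n (V_GS − V_th)² = (V_DD − V_GS)/R.
Let x = V_GS − 1.15. Then 155 x² + x − 13.45 = 0, giving x = 0.292 V (positive root), so V_GS = 1.44 V.
I_D = (V_DD − V_GS)/R = (14.6 − 1.44) / 55.2 = 0.238 mA.

I_D = 0.238 mA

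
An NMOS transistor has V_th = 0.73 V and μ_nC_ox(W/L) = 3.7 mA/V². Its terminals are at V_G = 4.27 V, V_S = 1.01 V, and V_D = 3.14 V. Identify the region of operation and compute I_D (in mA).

Triode; I_D = 11.5 mA

V_GS = V_G − V_S = 4.27 − 1.01 = 3.26 V; V_DS = V_D − V_S = 3.14 − 1.01 = 2.13 V.
V_ov = V_GS − V_th = 3.26 − 0.73 = 2.53 V.
Since V_DS = 2.13 V < V_ov = 2.53 V, the device is in the triode region.
I_D = k_n [V_ov · V_DS − ½ V_DS²] = 3.7 × [2.53 × 2.13 − 0.5 × 2.13²] = 11.5 mA.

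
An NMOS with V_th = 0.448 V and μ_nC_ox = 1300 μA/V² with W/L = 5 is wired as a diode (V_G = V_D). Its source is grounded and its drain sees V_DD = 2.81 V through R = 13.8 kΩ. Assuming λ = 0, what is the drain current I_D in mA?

With gate tied to drain, V_GS = V_DS ≥ V_GS − V_th, so the device is in saturation.
k_n = μ_nC_ox · (W/L) = 6.5 mA/V².
KCL at the drain: ½ k_n (V_GS − V_th)² = (V_DD − V_GS)/R.
Let x = V_GS − 0.448. Then 44.9 x² + x − 2.362 = 0, giving x = 0.219 V (positive root), so V_GS = 0.667 V.
I_D = (V_DD − V_GS)/R = (2.81 − 0.667) / 13.8 = 0.155 mA.

I_D = 0.155 mA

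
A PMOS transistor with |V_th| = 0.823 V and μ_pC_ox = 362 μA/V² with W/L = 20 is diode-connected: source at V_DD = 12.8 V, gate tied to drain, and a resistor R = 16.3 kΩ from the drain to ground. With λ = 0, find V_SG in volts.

With gate tied to drain, V_SG = V_SD ≥ V_SG − |V_th|, so the device is in saturation.
k_p = μ_pC_ox · (W/L) = 7.24 mA/V².
KCL at the drain: ½ k_p (V_SG − |V_th|)² = (V_DD − V_SG)/R.
Let x = V_SG − 0.823. Then 59 x² + x − 11.98 = 0, giving x = 0.442 V (positive root), so V_SG = 1.27 V.
I_D = (V_DD − V_SG)/R = (12.8 − 1.27) / 16.3 = 0.708 mA.

V_SG = 1.27 V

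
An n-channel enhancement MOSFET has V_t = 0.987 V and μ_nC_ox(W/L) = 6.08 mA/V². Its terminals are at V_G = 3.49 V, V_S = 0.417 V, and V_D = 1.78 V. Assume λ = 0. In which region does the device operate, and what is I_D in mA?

V_GS = V_G − V_S = 3.49 − 0.417 = 3.07 V; V_DS = V_D − V_S = 1.78 − 0.417 = 1.36 V.
V_ov = V_GS − V_t = 3.07 − 0.987 = 2.09 V.
Since V_DS = 1.36 V < V_ov = 2.09 V, the device is in the triode region.
I_D = k_n [V_ov · V_DS − ½ V_DS²] = 6.08 × [2.09 × 1.36 − 0.5 × 1.36²] = 11.6 mA.

Triode; I_D = 11.6 mA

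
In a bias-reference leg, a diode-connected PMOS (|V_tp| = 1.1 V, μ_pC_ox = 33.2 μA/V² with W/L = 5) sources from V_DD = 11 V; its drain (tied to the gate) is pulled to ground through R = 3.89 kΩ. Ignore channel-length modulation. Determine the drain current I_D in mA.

I_D = 1.46 mA

With gate tied to drain, V_SG = V_SD ≥ V_SG − |V_tp|, so the device is in saturation.
k_p = μ_pC_ox · (W/L) = 0.166 mA/V².
KCL at the drain: ½ k_p (V_SG − |V_tp|)² = (V_DD − V_SG)/R.
Let x = V_SG − 1.1. Then 0.323 x² + x − 9.9 = 0, giving x = 4.2 V (positive root), so V_SG = 5.3 V.
I_D = (V_DD − V_SG)/R = (11 − 5.3) / 3.89 = 1.46 mA.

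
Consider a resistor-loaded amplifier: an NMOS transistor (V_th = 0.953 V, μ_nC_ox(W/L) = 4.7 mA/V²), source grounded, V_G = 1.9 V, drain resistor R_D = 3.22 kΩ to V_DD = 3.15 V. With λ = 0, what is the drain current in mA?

I_D = 0.906 mA

V_GS = V_G = 1.9 V, so V_ov = 1.9 − 0.953 = 0.947 V.
Assume saturation: I_D = ½ k_n V_ov² = 0.5 × 4.7 × 0.947² = 2.11 mA, giving V_DS = V_DD − I_D R_D = 3.15 − 2.11 × 3.22 = -3.64 V.
But -3.64 V < V_ov = 0.947 V, so the device is actually in triode.
In triode I_D = k_n[V_ov V_DS − ½ V_DS²] and I_D = (V_DD − V_DS)/R_D. Equating: 7.57 V_DS² − 15.33 V_DS + 3.15 = 0, giving V_DS = 0.232 V (the root below V_ov).
I_D = (3.15 − 0.232) / 3.22 = 0.906 mA.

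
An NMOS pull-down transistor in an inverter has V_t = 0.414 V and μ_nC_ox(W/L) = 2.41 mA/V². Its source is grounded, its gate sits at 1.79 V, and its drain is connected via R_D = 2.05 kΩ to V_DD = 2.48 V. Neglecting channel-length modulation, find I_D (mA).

I_D = 1.03 mA

V_GS = V_G = 1.79 V, so V_ov = 1.79 − 0.414 = 1.38 V.
Assume saturation: I_D = ½ k_n V_ov² = 0.5 × 2.41 × 1.38² = 2.28 mA, giving V_DS = V_DD − I_D R_D = 2.48 − 2.28 × 2.05 = -2.2 V.
But -2.2 V < V_ov = 1.38 V, so the device is actually in triode.
In triode I_D = k_n[V_ov V_DS − ½ V_DS²] and I_D = (V_DD − V_DS)/R_D. Equating: 2.47 V_DS² − 7.798 V_DS + 2.48 = 0, giving V_DS = 0.359 V (the root below V_ov).
I_D = (2.48 − 0.359) / 2.05 = 1.03 mA.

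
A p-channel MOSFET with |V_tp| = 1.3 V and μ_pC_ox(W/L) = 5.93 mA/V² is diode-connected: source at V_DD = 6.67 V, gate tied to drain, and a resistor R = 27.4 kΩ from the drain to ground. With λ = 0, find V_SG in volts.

With gate tied to drain, V_SG = V_SD ≥ V_SG − |V_tp|, so the device is in saturation.
KCL at the drain: ½ k_p (V_SG − |V_tp|)² = (V_DD − V_SG)/R.
Let x = V_SG − 1.3. Then 81.2 x² + x − 5.37 = 0, giving x = 0.251 V (positive root), so V_SG = 1.55 V.
I_D = (V_DD − V_SG)/R = (6.67 − 1.55) / 27.4 = 0.187 mA.

V_SG = 1.55 V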